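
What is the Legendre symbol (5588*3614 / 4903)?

By multiplicativity, (5588·3614 / 4903) = (5588 / 4903)·(3614 / 4903).
First factor (5588 / 4903):
Reduce the numerator: 5588 ≡ 685 (mod 4903), so (5588 / 4903) = (685 / 4903).
685 ≡ 1 (mod 4), so quadratic reciprocity gives (685 / 4903) = (4903 / 685). Reduce: 4903 ≡ 108 (mod 685). Now have (108 / 685).
Factor out 2: 108 = 2^2·27. Since 685 ≡ 5 (mod 8), (2 / 685) = -1, and (2 / 685)^2 = +1. Now have (27 / 685).
685 ≡ 1 (mod 4), so quadratic reciprocity gives (27 / 685) = (685 / 27). Reduce: 685 ≡ 10 (mod 27). Now have (10 / 27).
Factor out 2: 10 = 2·5. Since 27 ≡ 3 (mod 8), (2 / 27) = -1. Now have -(5 / 27).
5 ≡ 1 (mod 4), so quadratic reciprocity gives (5 / 27) = (27 / 5). Reduce: 27 ≡ 2 (mod 5). Now have -(2 / 5).
Factor out 2: 2 = 2. Since 5 ≡ 5 (mod 8), (2 / 5) = -1. Now have (1 / 5).
(1 / 5) = 1. Collecting the sign factors: 1.
Second factor (3614 / 4903):
Factor out 2: 3614 = 2·1807. Since 4903 ≡ 7 (mod 8), (2 / 4903) = +1. Now have (1807 / 4903).
Both 1807 ≡ 3 and 4903 ≡ 3 (mod 4), so reciprocity gives (1807 / 4903) = -(4903 / 1807). Reduce: 4903 ≡ 1289 (mod 1807). Now have -(1289 / 1807).
1289 ≡ 1 (mod 4), so quadratic reciprocity gives (1289 / 1807) = (1807 / 1289). Reduce: 1807 ≡ 518 (mod 1289). Now have -(518 / 1289).
Factor out 2: 518 = 2·259. Since 1289 ≡ 1 (mod 8), (2 / 1289) = +1. Now have -(259 / 1289).
1289 ≡ 1 (mod 4), so quadratic reciprocity gives (259 / 1289) = (1289 / 259). Reduce: 1289 ≡ 253 (mod 259). Now have -(253 / 259).
253 ≡ 1 (mod 4), so quadratic reciprocity gives (253 / 259) = (259 / 253). Reduce: 259 ≡ 6 (mod 253). Now have -(6 / 253).
Factor out 2: 6 = 2·3. Since 253 ≡ 5 (mod 8), (2 / 253) = -1. Now have (3 / 253).
253 ≡ 1 (mod 4), so quadratic reciprocity gives (3 / 253) = (253 / 3). Reduce: 253 ≡ 1 (mod 3). Now have (1 / 3).
(1 / 3) = 1. Collecting the sign factors: 1.
Product: (1)·(1) = 1.

1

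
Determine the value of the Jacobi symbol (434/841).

1

(434/841)
  = (217/841)    [841 ≡ 1 mod 8 ⇒ (2/841) = +1]
  = (841/217)    [QR: 217 ≡ 1 mod 4, sign kept]
  = (190/217)    [841 ≡ 190 mod 217]
  = (95/217)    [217 ≡ 1 mod 8 ⇒ (2/217) = +1]
  = (217/95)    [QR: 217 ≡ 1 mod 4, sign kept]
  = (27/95)    [217 ≡ 27 mod 95]
  = -(95/27)    [QR: both ≡ 3 mod 4, sign flips]
  = -(14/27)    [95 ≡ 14 mod 27]
  = (7/27)    [27 ≡ 3 mod 8 ⇒ (2/27) = -1]
  = -(27/7)    [QR: both ≡ 3 mod 4, sign flips]
  = -(6/7)    [27 ≡ 6 mod 7]
  = -(3/7)    [7 ≡ 7 mod 8 ⇒ (2/7) = +1]
  = (7/3)    [QR: both ≡ 3 mod 4, sign flips]
  = (1/3)    [7 ≡ 1 mod 3]
  = 1    [(1/3) = 1]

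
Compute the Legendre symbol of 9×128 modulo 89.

By multiplicativity, (9·128/89) = (9/89)·(128/89).
First factor (9/89):
9 ≡ 1 (mod 4), so quadratic reciprocity gives (9/89) = (89/9). Reduce: 89 ≡ 8 (mod 9). Now have (8/9).
Factor out 2: 8 = 2^3. Since 9 ≡ 1 (mod 8), (2/9) = +1, and (2/9)^3 = +1. Now have (1/9).
(1/9) = 1. Collecting the sign factors: 1.
Second factor (128/89):
Reduce the numerator: 128 ≡ 39 (mod 89), so (128/89) = (39/89).
89 ≡ 1 (mod 4), so quadratic reciprocity gives (39/89) = (89/39). Reduce: 89 ≡ 11 (mod 39). Now have (11/39).
Both 11 ≡ 3 and 39 ≡ 3 (mod 4), so reciprocity gives (11/39) = -(39/11). Reduce: 39 ≡ 6 (mod 11). Now have -(6/11).
Factor out 2: 6 = 2·3. Since 11 ≡ 3 (mod 8), (2/11) = -1. Now have (3/11).
Both 3 ≡ 3 and 11 ≡ 3 (mod 4), so reciprocity gives (3/11) = -(11/3). Reduce: 11 ≡ 2 (mod 3). Now have -(2/3).
Factor out 2: 2 = 2. Since 3 ≡ 3 (mod 8), (2/3) = -1. Now have (1/3).
(1/3) = 1. Collecting the sign factors: 1.
Product: (1)·(1) = 1.

1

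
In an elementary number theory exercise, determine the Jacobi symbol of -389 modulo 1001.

1

(-389|1001)
  = (612|1001)    [-389 ≡ 612 mod 1001]
  = (153|1001)    [1001 ≡ 1 mod 8 ⇒ (2|1001)^2 = +1]
  = (1001|153)    [QR: 153 ≡ 1 mod 4, sign kept]
  = (83|153)    [1001 ≡ 83 mod 153]
  = (153|83)    [QR: 153 ≡ 1 mod 4, sign kept]
  = (70|83)    [153 ≡ 70 mod 83]
  = -(35|83)    [83 ≡ 3 mod 8 ⇒ (2|83) = -1]
  = (83|35)    [QR: both ≡ 3 mod 4, sign flips]
  = (13|35)    [83 ≡ 13 mod 35]
  = (35|13)    [QR: 13 ≡ 1 mod 4, sign kept]
  = (9|13)    [35 ≡ 9 mod 13]
  = (13|9)    [QR: 9 ≡ 1 mod 4, sign kept]
  = (4|9)    [13 ≡ 4 mod 9]
  = (1|9)    [9 ≡ 1 mod 8 ⇒ (2|9)^2 = +1]
  = 1    [(1|9) = 1]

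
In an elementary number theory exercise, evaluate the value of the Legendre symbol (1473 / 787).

(1473 / 787)
  = (686 / 787)    [1473 ≡ 686 mod 787]
  = -(343 / 787)    [787 ≡ 3 mod 8 ⇒ (2 / 787) = -1]
  = (787 / 343)    [QR: both ≡ 3 mod 4, sign flips]
  = (101 / 343)    [787 ≡ 101 mod 343]
  = (343 / 101)    [QR: 101 ≡ 1 mod 4, sign kept]
  = (40 / 101)    [343 ≡ 40 mod 101]
  = -(5 / 101)    [101 ≡ 5 mod 8 ⇒ (2 / 101)^3 = -1]
  = -(101 / 5)    [QR: 5 ≡ 1 mod 4, sign kept]
  = -(1 / 5)    [101 ≡ 1 mod 5]
  = -1    [(1 / 5) = 1]

-1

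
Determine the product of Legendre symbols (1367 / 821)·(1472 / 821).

-1

By multiplicativity, (1367·1472 / 821) = (1367 / 821)·(1472 / 821).
First factor (1367 / 821):
(1367 / 821)
  = (546 / 821)    [1367 ≡ 546 mod 821]
  = -(273 / 821)    [821 ≡ 5 mod 8 ⇒ (2 / 821) = -1]
  = -(821 / 273)    [QR: 273 ≡ 1 mod 4, sign kept]
  = -(2 / 273)    [821 ≡ 2 mod 273]
  = -(1 / 273)    [273 ≡ 1 mod 8 ⇒ (2 / 273) = +1]
  = -1    [(1 / 273) = 1]
Second factor (1472 / 821):
(1472 / 821)
  = (651 / 821)    [1472 ≡ 651 mod 821]
  = (821 / 651)    [QR: 821 ≡ 1 mod 4, sign kept]
  = (170 / 651)    [821 ≡ 170 mod 651]
  = -(85 / 651)    [651 ≡ 3 mod 8 ⇒ (2 / 651) = -1]
  = -(651 / 85)    [QR: 85 ≡ 1 mod 4, sign kept]
  = -(56 / 85)    [651 ≡ 56 mod 85]
  = (7 / 85)    [85 ≡ 5 mod 8 ⇒ (2 / 85)^3 = -1]
  = (85 / 7)    [QR: 85 ≡ 1 mod 4, sign kept]
  = (1 / 7)    [85 ≡ 1 mod 7]
  = 1    [(1 / 7) = 1]
Product: (-1)·(1) = -1.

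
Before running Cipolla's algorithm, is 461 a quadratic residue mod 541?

(461/541)
  = (541/461)    [QR: 461 ≡ 1 mod 4, sign kept]
  = (80/461)    [541 ≡ 80 mod 461]
  = (5/461)    [461 ≡ 5 mod 8 ⇒ (2/461)^4 = +1]
  = (461/5)    [QR: 5 ≡ 1 mod 4, sign kept]
  = (1/5)    [461 ≡ 1 mod 5]
  = 1    [(1/5) = 1]
The Legendre symbol is 1, so x^2 ≡ 461 (mod 541) has solution.

yes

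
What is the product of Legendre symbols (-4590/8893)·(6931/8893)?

By multiplicativity, (-4590·6931/8893) = (-4590/8893)·(6931/8893).
First factor (-4590/8893):
Reduce the numerator: -4590 ≡ 4303 (mod 8893), so (-4590/8893) = (4303/8893).
8893 ≡ 1 (mod 4), so quadratic reciprocity gives (4303/8893) = (8893/4303). Reduce: 8893 ≡ 287 (mod 4303). Now have (287/4303).
Both 287 ≡ 3 and 4303 ≡ 3 (mod 4), so reciprocity gives (287/4303) = -(4303/287). Reduce: 4303 ≡ 285 (mod 287). Now have -(285/287).
285 ≡ 1 (mod 4), so quadratic reciprocity gives (285/287) = (287/285). Reduce: 287 ≡ 2 (mod 285). Now have -(2/285).
Factor out 2: 2 = 2. Since 285 ≡ 5 (mod 8), (2/285) = -1. Now have (1/285).
(1/285) = 1. Collecting the sign factors: 1.
Second factor (6931/8893):
8893 ≡ 1 (mod 4), so quadratic reciprocity gives (6931/8893) = (8893/6931). Reduce: 8893 ≡ 1962 (mod 6931). Now have (1962/6931).
Factor out 2: 1962 = 2·981. Since 6931 ≡ 3 (mod 8), (2/6931) = -1. Now have -(981/6931).
981 ≡ 1 (mod 4), so quadratic reciprocity gives (981/6931) = (6931/981). Reduce: 6931 ≡ 64 (mod 981). Now have -(64/981).
Factor out 2: 64 = 2^6. Since 981 ≡ 5 (mod 8), (2/981) = -1, and (2/981)^6 = +1. Now have -(1/981).
(1/981) = 1. Collecting the sign factors: -1.
Product: (1)·(-1) = -1.

-1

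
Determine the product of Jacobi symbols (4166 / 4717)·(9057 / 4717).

-1

By multiplicativity, (4166·9057 / 4717) = (4166 / 4717)·(9057 / 4717).
First factor (4166 / 4717):
Factor out 2: 4166 = 2·2083. Since 4717 ≡ 5 (mod 8), (2 / 4717) = -1. Now have -(2083 / 4717).
4717 ≡ 1 (mod 4), so quadratic reciprocity gives (2083 / 4717) = (4717 / 2083). Reduce: 4717 ≡ 551 (mod 2083). Now have -(551 / 2083).
Both 551 ≡ 3 and 2083 ≡ 3 (mod 4), so reciprocity gives (551 / 2083) = -(2083 / 551). Reduce: 2083 ≡ 430 (mod 551). Now have (430 / 551).
Factor out 2: 430 = 2·215. Since 551 ≡ 7 (mod 8), (2 / 551) = +1. Now have (215 / 551).
Both 215 ≡ 3 and 551 ≡ 3 (mod 4), so reciprocity gives (215 / 551) = -(551 / 215). Reduce: 551 ≡ 121 (mod 215). Now have -(121 / 215).
121 ≡ 1 (mod 4), so quadratic reciprocity gives (121 / 215) = (215 / 121). Reduce: 215 ≡ 94 (mod 121). Now have -(94 / 121).
Factor out 2: 94 = 2·47. Since 121 ≡ 1 (mod 8), (2 / 121) = +1. Now have -(47 / 121).
121 ≡ 1 (mod 4), so quadratic reciprocity gives (47 / 121) = (121 / 47). Reduce: 121 ≡ 27 (mod 47). Now have -(27 / 47).
Both 27 ≡ 3 and 47 ≡ 3 (mod 4), so reciprocity gives (27 / 47) = -(47 / 27). Reduce: 47 ≡ 20 (mod 27). Now have (20 / 27).
Factor out 2: 20 = 2^2·5. Since 27 ≡ 3 (mod 8), (2 / 27) = -1, and (2 / 27)^2 = +1. Now have (5 / 27).
5 ≡ 1 (mod 4), so quadratic reciprocity gives (5 / 27) = (27 / 5). Reduce: 27 ≡ 2 (mod 5). Now have (2 / 5).
Factor out 2: 2 = 2. Since 5 ≡ 5 (mod 8), (2 / 5) = -1. Now have -(1 / 5).
(1 / 5) = 1. Collecting the sign factors: -1.
Second factor (9057 / 4717):
Reduce the numerator: 9057 ≡ 4340 (mod 4717), so (9057 / 4717) = (4340 / 4717).
Factor out 2: 4340 = 2^2·1085. Since 4717 ≡ 5 (mod 8), (2 / 4717) = -1, and (2 / 4717)^2 = +1. Now have (1085 / 4717).
1085 ≡ 1 (mod 4), so quadratic reciprocity gives (1085 / 4717) = (4717 / 1085). Reduce: 4717 ≡ 377 (mod 1085). Now have (377 / 1085).
377 ≡ 1 (mod 4), so quadratic reciprocity gives (377 / 1085) = (1085 / 377). Reduce: 1085 ≡ 331 (mod 377). Now have (331 / 377).
377 ≡ 1 (mod 4), so quadratic reciprocity gives (331 / 377) = (377 / 331). Reduce: 377 ≡ 46 (mod 331). Now have (46 / 331).
Factor out 2: 46 = 2·23. Since 331 ≡ 3 (mod 8), (2 / 331) = -1. Now have -(23 / 331).
Both 23 ≡ 3 and 331 ≡ 3 (mod 4), so reciprocity gives (23 / 331) = -(331 / 23). Reduce: 331 ≡ 9 (mod 23). Now have (9 / 23).
9 ≡ 1 (mod 4), so quadratic reciprocity gives (9 / 23) = (23 / 9). Reduce: 23 ≡ 5 (mod 9). Now have (5 / 9).
5 ≡ 1 (mod 4), so quadratic reciprocity gives (5 / 9) = (9 / 5). Reduce: 9 ≡ 4 (mod 5). Now have (4 / 5).
Factor out 2: 4 = 2^2. Since 5 ≡ 5 (mod 8), (2 / 5) = -1, and (2 / 5)^2 = +1. Now have (1 / 5).
(1 / 5) = 1. Collecting the sign factors: 1.
Product: (-1)·(1) = -1.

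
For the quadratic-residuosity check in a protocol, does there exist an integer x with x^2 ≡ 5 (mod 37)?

no

(5/37)
  = (37/5)    [QR: 5 ≡ 1 mod 4, sign kept]
  = (2/5)    [37 ≡ 2 mod 5]
  = -(1/5)    [5 ≡ 5 mod 8 ⇒ (2/5) = -1]
  = -1    [(1/5) = 1]
(5/37) = -1, and 37 is prime, so 5 is not a quadratic residue mod 37.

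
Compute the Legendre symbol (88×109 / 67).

By multiplicativity, (88·109 / 67) = (88 / 67)·(109 / 67).
First factor (88 / 67):
Reduce the numerator: 88 ≡ 21 (mod 67), so (88 / 67) = (21 / 67).
21 ≡ 1 (mod 4), so quadratic reciprocity gives (21 / 67) = (67 / 21). Reduce: 67 ≡ 4 (mod 21). Now have (4 / 21).
Factor out 2: 4 = 2^2. Since 21 ≡ 5 (mod 8), (2 / 21) = -1, and (2 / 21)^2 = +1. Now have (1 / 21).
(1 / 21) = 1. Collecting the sign factors: 1.
Second factor (109 / 67):
Reduce the numerator: 109 ≡ 42 (mod 67), so (109 / 67) = (42 / 67).
Factor out 2: 42 = 2·21. Since 67 ≡ 3 (mod 8), (2 / 67) = -1. Now have -(21 / 67).
21 ≡ 1 (mod 4), so quadratic reciprocity gives (21 / 67) = (67 / 21). Reduce: 67 ≡ 4 (mod 21). Now have -(4 / 21).
Factor out 2: 4 = 2^2. Since 21 ≡ 5 (mod 8), (2 / 21) = -1, and (2 / 21)^2 = +1. Now have -(1 / 21).
(1 / 21) = 1. Collecting the sign factors: -1.
Product: (1)·(-1) = -1.

-1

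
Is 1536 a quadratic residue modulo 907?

Reduce the numerator: 1536 ≡ 629 (mod 907), so (1536/907) = (629/907).
629 ≡ 1 (mod 4), so quadratic reciprocity gives (629/907) = (907/629). Reduce: 907 ≡ 278 (mod 629). Now have (278/629).
Factor out 2: 278 = 2·139. Since 629 ≡ 5 (mod 8), (2/629) = -1. Now have -(139/629).
629 ≡ 1 (mod 4), so quadratic reciprocity gives (139/629) = (629/139). Reduce: 629 ≡ 73 (mod 139). Now have -(73/139).
73 ≡ 1 (mod 4), so quadratic reciprocity gives (73/139) = (139/73). Reduce: 139 ≡ 66 (mod 73). Now have -(66/73).
Factor out 2: 66 = 2·33. Since 73 ≡ 1 (mod 8), (2/73) = +1. Now have -(33/73).
33 ≡ 1 (mod 4), so quadratic reciprocity gives (33/73) = (73/33). Reduce: 73 ≡ 7 (mod 33). Now have -(7/33).
33 ≡ 1 (mod 4), so quadratic reciprocity gives (7/33) = (33/7). Reduce: 33 ≡ 5 (mod 7). Now have -(5/7).
5 ≡ 1 (mod 4), so quadratic reciprocity gives (5/7) = (7/5). Reduce: 7 ≡ 2 (mod 5). Now have -(2/5).
Factor out 2: 2 = 2. Since 5 ≡ 5 (mod 8), (2/5) = -1. Now have (1/5).
(1/5) = 1. Collecting the sign factors: 1.
(1536/907) = 1, and 907 is prime, so 1536 is a quadratic residue mod 907.

yes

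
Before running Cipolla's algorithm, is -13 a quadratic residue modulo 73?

no

Pull out -1: (-13/73) = (-1/73)·(13/73). Since 73 ≡ 1 (mod 4), (-1/73) = +1. Now have (13/73).
13 ≡ 1 (mod 4), so quadratic reciprocity gives (13/73) = (73/13). Reduce: 73 ≡ 8 (mod 13). Now have (8/13).
Factor out 2: 8 = 2^3. Since 13 ≡ 5 (mod 8), (2/13) = -1, and (2/13)^3 = -1. Now have -(1/13).
(1/13) = 1. Collecting the sign factors: -1.
The Legendre symbol is -1, so x^2 ≡ -13 (mod 73) has no solution.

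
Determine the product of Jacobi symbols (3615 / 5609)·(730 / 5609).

1

By multiplicativity, (3615·730 / 5609) = (3615 / 5609)·(730 / 5609).
First factor (3615 / 5609):
(3615 / 5609)
  = (5609 / 3615)    [QR: 5609 ≡ 1 mod 4, sign kept]
  = (1994 / 3615)    [5609 ≡ 1994 mod 3615]
  = (997 / 3615)    [3615 ≡ 7 mod 8 ⇒ (2 / 3615) = +1]
  = (3615 / 997)    [QR: 997 ≡ 1 mod 4, sign kept]
  = (624 / 997)    [3615 ≡ 624 mod 997]
  = (39 / 997)    [997 ≡ 5 mod 8 ⇒ (2 / 997)^4 = +1]
  = (997 / 39)    [QR: 997 ≡ 1 mod 4, sign kept]
  = (22 / 39)    [997 ≡ 22 mod 39]
  = (11 / 39)    [39 ≡ 7 mod 8 ⇒ (2 / 39) = +1]
  = -(39 / 11)    [QR: both ≡ 3 mod 4, sign flips]
  = -(6 / 11)    [39 ≡ 6 mod 11]
  = (3 / 11)    [11 ≡ 3 mod 8 ⇒ (2 / 11) = -1]
  = -(11 / 3)    [QR: both ≡ 3 mod 4, sign flips]
  = -(2 / 3)    [11 ≡ 2 mod 3]
  = (1 / 3)    [3 ≡ 3 mod 8 ⇒ (2 / 3) = -1]
  = 1    [(1 / 3) = 1]
Second factor (730 / 5609):
(730 / 5609)
  = (365 / 5609)    [5609 ≡ 1 mod 8 ⇒ (2 / 5609) = +1]
  = (5609 / 365)    [QR: 365 ≡ 1 mod 4, sign kept]
  = (134 / 365)    [5609 ≡ 134 mod 365]
  = -(67 / 365)    [365 ≡ 5 mod 8 ⇒ (2 / 365) = -1]
  = -(365 / 67)    [QR: 365 ≡ 1 mod 4, sign kept]
  = -(30 / 67)    [365 ≡ 30 mod 67]
  = (15 / 67)    [67 ≡ 3 mod 8 ⇒ (2 / 67) = -1]
  = -(67 / 15)    [QR: both ≡ 3 mod 4, sign flips]
  = -(7 / 15)    [67 ≡ 7 mod 15]
  = (15 / 7)    [QR: both ≡ 3 mod 4, sign flips]
  = (1 / 7)    [15 ≡ 1 mod 7]
  = 1    [(1 / 7) = 1]
Product: (1)·(1) = 1.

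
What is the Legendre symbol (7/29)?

29 ≡ 1 (mod 4), so quadratic reciprocity gives (7/29) = (29/7). Reduce: 29 ≡ 1 (mod 7). Now have (1/7).
(1/7) = 1. Collecting the sign factors: 1.

1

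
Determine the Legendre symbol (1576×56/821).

By multiplicativity, (1576·56/821) = (1576/821)·(56/821).
First factor (1576/821):
Reduce the numerator: 1576 ≡ 755 (mod 821), so (1576/821) = (755/821).
821 ≡ 1 (mod 4), so quadratic reciprocity gives (755/821) = (821/755). Reduce: 821 ≡ 66 (mod 755). Now have (66/755).
Factor out 2: 66 = 2·33. Since 755 ≡ 3 (mod 8), (2/755) = -1. Now have -(33/755).
33 ≡ 1 (mod 4), so quadratic reciprocity gives (33/755) = (755/33). Reduce: 755 ≡ 29 (mod 33). Now have -(29/33).
29 ≡ 1 (mod 4), so quadratic reciprocity gives (29/33) = (33/29). Reduce: 33 ≡ 4 (mod 29). Now have -(4/29).
Factor out 2: 4 = 2^2. Since 29 ≡ 5 (mod 8), (2/29) = -1, and (2/29)^2 = +1. Now have -(1/29).
(1/29) = 1. Collecting the sign factors: -1.
Second factor (56/821):
Factor out 2: 56 = 2^3·7. Since 821 ≡ 5 (mod 8), (2/821) = -1, and (2/821)^3 = -1. Now have -(7/821).
821 ≡ 1 (mod 4), so quadratic reciprocity gives (7/821) = (821/7). Reduce: 821 ≡ 2 (mod 7). Now have -(2/7).
Factor out 2: 2 = 2. Since 7 ≡ 7 (mod 8), (2/7) = +1. Now have -(1/7).
(1/7) = 1. Collecting the sign factors: -1.
Product: (-1)·(-1) = 1.

1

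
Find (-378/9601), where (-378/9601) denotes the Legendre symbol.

(-378/9601)
  = (9223/9601)    [-378 ≡ 9223 mod 9601]
  = (9601/9223)    [QR: 9601 ≡ 1 mod 4, sign kept]
  = (378/9223)    [9601 ≡ 378 mod 9223]
  = (189/9223)    [9223 ≡ 7 mod 8 ⇒ (2/9223) = +1]
  = (9223/189)    [QR: 189 ≡ 1 mod 4, sign kept]
  = (151/189)    [9223 ≡ 151 mod 189]
  = (189/151)    [QR: 189 ≡ 1 mod 4, sign kept]
  = (38/151)    [189 ≡ 38 mod 151]
  = (19/151)    [151 ≡ 7 mod 8 ⇒ (2/151) = +1]
  = -(151/19)    [QR: both ≡ 3 mod 4, sign flips]
  = -(18/19)    [151 ≡ 18 mod 19]
  = (9/19)    [19 ≡ 3 mod 8 ⇒ (2/19) = -1]
  = (19/9)    [QR: 9 ≡ 1 mod 4, sign kept]
  = (1/9)    [19 ≡ 1 mod 9]
  = 1    [(1/9) = 1]

1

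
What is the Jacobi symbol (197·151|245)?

By multiplicativity, (197·151|245) = (197|245)·(151|245).
First factor (197|245):
197 ≡ 1 (mod 4), so quadratic reciprocity gives (197|245) = (245|197). Reduce: 245 ≡ 48 (mod 197). Now have (48|197).
Factor out 2: 48 = 2^4·3. Since 197 ≡ 5 (mod 8), (2|197) = -1, and (2|197)^4 = +1. Now have (3|197).
197 ≡ 1 (mod 4), so quadratic reciprocity gives (3|197) = (197|3). Reduce: 197 ≡ 2 (mod 3). Now have (2|3).
Factor out 2: 2 = 2. Since 3 ≡ 3 (mod 8), (2|3) = -1. Now have -(1|3).
(1|3) = 1. Collecting the sign factors: -1.
Second factor (151|245):
245 ≡ 1 (mod 4), so quadratic reciprocity gives (151|245) = (245|151). Reduce: 245 ≡ 94 (mod 151). Now have (94|151).
Factor out 2: 94 = 2·47. Since 151 ≡ 7 (mod 8), (2|151) = +1. Now have (47|151).
Both 47 ≡ 3 and 151 ≡ 3 (mod 4), so reciprocity gives (47|151) = -(151|47). Reduce: 151 ≡ 10 (mod 47). Now have -(10|47).
Factor out 2: 10 = 2·5. Since 47 ≡ 7 (mod 8), (2|47) = +1. Now have -(5|47).
5 ≡ 1 (mod 4), so quadratic reciprocity gives (5|47) = (47|5). Reduce: 47 ≡ 2 (mod 5). Now have -(2|5).
Factor out 2: 2 = 2. Since 5 ≡ 5 (mod 8), (2|5) = -1. Now have (1|5).
(1|5) = 1. Collecting the sign factors: 1.
Product: (-1)·(1) = -1.

-1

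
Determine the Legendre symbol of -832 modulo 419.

(-832 / 419)
  = (6 / 419)    [-832 ≡ 6 mod 419]
  = -(3 / 419)    [419 ≡ 3 mod 8 ⇒ (2 / 419) = -1]
  = (419 / 3)    [QR: both ≡ 3 mod 4, sign flips]
  = (2 / 3)    [419 ≡ 2 mod 3]
  = -(1 / 3)    [3 ≡ 3 mod 8 ⇒ (2 / 3) = -1]
  = -1    [(1 / 3) = 1]

-1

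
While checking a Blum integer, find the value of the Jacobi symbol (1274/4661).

1

(1274/4661)
  = -(637/4661)    [4661 ≡ 5 mod 8 ⇒ (2/4661) = -1]
  = -(4661/637)    [QR: 637 ≡ 1 mod 4, sign kept]
  = -(202/637)    [4661 ≡ 202 mod 637]
  = (101/637)    [637 ≡ 5 mod 8 ⇒ (2/637) = -1]
  = (637/101)    [QR: 101 ≡ 1 mod 4, sign kept]
  = (31/101)    [637 ≡ 31 mod 101]
  = (101/31)    [QR: 101 ≡ 1 mod 4, sign kept]
  = (8/31)    [101 ≡ 8 mod 31]
  = (1/31)    [31 ≡ 7 mod 8 ⇒ (2/31)^3 = +1]
  = 1    [(1/31) = 1]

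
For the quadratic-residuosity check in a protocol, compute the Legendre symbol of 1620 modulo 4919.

(1620/4919)
  = (405/4919)    [4919 ≡ 7 mod 8 ⇒ (2/4919)^2 = +1]
  = (4919/405)    [QR: 405 ≡ 1 mod 4, sign kept]
  = (59/405)    [4919 ≡ 59 mod 405]
  = (405/59)    [QR: 405 ≡ 1 mod 4, sign kept]
  = (51/59)    [405 ≡ 51 mod 59]
  = -(59/51)    [QR: both ≡ 3 mod 4, sign flips]
  = -(8/51)    [59 ≡ 8 mod 51]
  = (1/51)    [51 ≡ 3 mod 8 ⇒ (2/51)^3 = -1]
  = 1    [(1/51) = 1]

1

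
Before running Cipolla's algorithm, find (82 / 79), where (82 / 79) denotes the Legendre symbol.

-1

(82 / 79)
  = (3 / 79)    [82 ≡ 3 mod 79]
  = -(79 / 3)    [QR: both ≡ 3 mod 4, sign flips]
  = -(1 / 3)    [79 ≡ 1 mod 3]
  = -1    [(1 / 3) = 1]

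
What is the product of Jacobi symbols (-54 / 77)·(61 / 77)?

By multiplicativity, (-54·61 / 77) = (-54 / 77)·(61 / 77).
First factor (-54 / 77):
Reduce the numerator: -54 ≡ 23 (mod 77), so (-54 / 77) = (23 / 77).
77 ≡ 1 (mod 4), so quadratic reciprocity gives (23 / 77) = (77 / 23). Reduce: 77 ≡ 8 (mod 23). Now have (8 / 23).
Factor out 2: 8 = 2^3. Since 23 ≡ 7 (mod 8), (2 / 23) = +1, and (2 / 23)^3 = +1. Now have (1 / 23).
(1 / 23) = 1. Collecting the sign factors: 1.
Second factor (61 / 77):
61 ≡ 1 (mod 4), so quadratic reciprocity gives (61 / 77) = (77 / 61). Reduce: 77 ≡ 16 (mod 61). Now have (16 / 61).
Factor out 2: 16 = 2^4. Since 61 ≡ 5 (mod 8), (2 / 61) = -1, and (2 / 61)^4 = +1. Now have (1 / 61).
(1 / 61) = 1. Collecting the sign factors: 1.
Product: (1)·(1) = 1.

1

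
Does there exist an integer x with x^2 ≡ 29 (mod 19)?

no

(29/19)
  = (10/19)    [29 ≡ 10 mod 19]
  = -(5/19)    [19 ≡ 3 mod 8 ⇒ (2/19) = -1]
  = -(19/5)    [QR: 5 ≡ 1 mod 4, sign kept]
  = -(4/5)    [19 ≡ 4 mod 5]
  = -(1/5)    [5 ≡ 5 mod 8 ⇒ (2/5)^2 = +1]
  = -1    [(1/5) = 1]
The Legendre symbol is -1, so x^2 ≡ 29 (mod 19) has no solution.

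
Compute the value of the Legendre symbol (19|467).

(19|467)
  = -(467|19)    [QR: both ≡ 3 mod 4, sign flips]
  = -(11|19)    [467 ≡ 11 mod 19]
  = (19|11)    [QR: both ≡ 3 mod 4, sign flips]
  = (8|11)    [19 ≡ 8 mod 11]
  = -(1|11)    [11 ≡ 3 mod 8 ⇒ (2|11)^3 = -1]
  = -1    [(1|11) = 1]

-1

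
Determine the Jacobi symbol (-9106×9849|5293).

By multiplicativity, (-9106·9849|5293) = (-9106|5293)·(9849|5293).
First factor (-9106|5293):
(-9106|5293)
  = (1480|5293)    [-9106 ≡ 1480 mod 5293]
  = -(185|5293)    [5293 ≡ 5 mod 8 ⇒ (2|5293)^3 = -1]
  = -(5293|185)    [QR: 185 ≡ 1 mod 4, sign kept]
  = -(113|185)    [5293 ≡ 113 mod 185]
  = -(185|113)    [QR: 113 ≡ 1 mod 4, sign kept]
  = -(72|113)    [185 ≡ 72 mod 113]
  = -(9|113)    [113 ≡ 1 mod 8 ⇒ (2|113)^3 = +1]
  = -(113|9)    [QR: 9 ≡ 1 mod 4, sign kept]
  = -(5|9)    [113 ≡ 5 mod 9]
  = -(9|5)    [QR: 5 ≡ 1 mod 4, sign kept]
  = -(4|5)    [9 ≡ 4 mod 5]
  = -(1|5)    [5 ≡ 5 mod 8 ⇒ (2|5)^2 = +1]
  = -1    [(1|5) = 1]
Second factor (9849|5293):
(9849|5293)
  = (4556|5293)    [9849 ≡ 4556 mod 5293]
  = (1139|5293)    [5293 ≡ 5 mod 8 ⇒ (2|5293)^2 = +1]
  = (5293|1139)    [QR: 5293 ≡ 1 mod 4, sign kept]
  = (737|1139)    [5293 ≡ 737 mod 1139]
  = (1139|737)    [QR: 737 ≡ 1 mod 4, sign kept]
  = (402|737)    [1139 ≡ 402 mod 737]
  = (201|737)    [737 ≡ 1 mod 8 ⇒ (2|737) = +1]
  = (737|201)    [QR: 201 ≡ 1 mod 4, sign kept]
  = (134|201)    [737 ≡ 134 mod 201]
  = (67|201)    [201 ≡ 1 mod 8 ⇒ (2|201) = +1]
  = (201|67)    [QR: 201 ≡ 1 mod 4, sign kept]
  = (0|67)    [201 ≡ 0 mod 67]
  = 0    [numerator 0, gcd > 1]
Product: (-1)·(0) = 0.

0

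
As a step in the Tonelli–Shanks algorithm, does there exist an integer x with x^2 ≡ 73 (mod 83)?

73 ≡ 1 (mod 4), so quadratic reciprocity gives (73|83) = (83|73). Reduce: 83 ≡ 10 (mod 73). Now have (10|73).
Factor out 2: 10 = 2·5. Since 73 ≡ 1 (mod 8), (2|73) = +1. Now have (5|73).
5 ≡ 1 (mod 4), so quadratic reciprocity gives (5|73) = (73|5). Reduce: 73 ≡ 3 (mod 5). Now have (3|5).
5 ≡ 1 (mod 4), so quadratic reciprocity gives (3|5) = (5|3). Reduce: 5 ≡ 2 (mod 3). Now have (2|3).
Factor out 2: 2 = 2. Since 3 ≡ 3 (mod 8), (2|3) = -1. Now have -(1|3).
(1|3) = 1. Collecting the sign factors: -1.
The Legendre symbol is -1, so x^2 ≡ 73 (mod 83) has no solution.

no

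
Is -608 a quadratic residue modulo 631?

yes

(-608/631)
  = -(608/631)    [631 ≡ 3 mod 4 ⇒ (-1/631) = -1]
  = -(19/631)    [631 ≡ 7 mod 8 ⇒ (2/631)^5 = +1]
  = (631/19)    [QR: both ≡ 3 mod 4, sign flips]
  = (4/19)    [631 ≡ 4 mod 19]
  = (1/19)    [19 ≡ 3 mod 8 ⇒ (2/19)^2 = +1]
  = 1    [(1/19) = 1]
(-608/631) = 1, and 631 is prime, so -608 is a quadratic residue mod 631.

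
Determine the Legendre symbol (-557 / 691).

1

(-557 / 691)
  = -(557 / 691)    [691 ≡ 3 mod 4 ⇒ (-1 / 691) = -1]
  = -(691 / 557)    [QR: 557 ≡ 1 mod 4, sign kept]
  = -(134 / 557)    [691 ≡ 134 mod 557]
  = (67 / 557)    [557 ≡ 5 mod 8 ⇒ (2 / 557) = -1]
  = (557 / 67)    [QR: 557 ≡ 1 mod 4, sign kept]
  = (21 / 67)    [557 ≡ 21 mod 67]
  = (67 / 21)    [QR: 21 ≡ 1 mod 4, sign kept]
  = (4 / 21)    [67 ≡ 4 mod 21]
  = (1 / 21)    [21 ≡ 5 mod 8 ⇒ (2 / 21)^2 = +1]
  = 1    [(1 / 21) = 1]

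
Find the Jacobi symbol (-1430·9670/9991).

By multiplicativity, (-1430·9670/9991) = (-1430/9991)·(9670/9991).
First factor (-1430/9991):
(-1430/9991)
  = (8561/9991)    [-1430 ≡ 8561 mod 9991]
  = (9991/8561)    [QR: 8561 ≡ 1 mod 4, sign kept]
  = (1430/8561)    [9991 ≡ 1430 mod 8561]
  = (715/8561)    [8561 ≡ 1 mod 8 ⇒ (2/8561) = +1]
  = (8561/715)    [QR: 8561 ≡ 1 mod 4, sign kept]
  = (696/715)    [8561 ≡ 696 mod 715]
  = -(87/715)    [715 ≡ 3 mod 8 ⇒ (2/715)^3 = -1]
  = (715/87)    [QR: both ≡ 3 mod 4, sign flips]
  = (19/87)    [715 ≡ 19 mod 87]
  = -(87/19)    [QR: both ≡ 3 mod 4, sign flips]
  = -(11/19)    [87 ≡ 11 mod 19]
  = (19/11)    [QR: both ≡ 3 mod 4, sign flips]
  = (8/11)    [19 ≡ 8 mod 11]
  = -(1/11)    [11 ≡ 3 mod 8 ⇒ (2/11)^3 = -1]
  = -1    [(1/11) = 1]
Second factor (9670/9991):
(9670/9991)
  = (4835/9991)    [9991 ≡ 7 mod 8 ⇒ (2/9991) = +1]
  = -(9991/4835)    [QR: both ≡ 3 mod 4, sign flips]
  = -(321/4835)    [9991 ≡ 321 mod 4835]
  = -(4835/321)    [QR: 321 ≡ 1 mod 4, sign kept]
  = -(20/321)    [4835 ≡ 20 mod 321]
  = -(5/321)    [321 ≡ 1 mod 8 ⇒ (2/321)^2 = +1]
  = -(321/5)    [QR: 5 ≡ 1 mod 4, sign kept]
  = -(1/5)    [321 ≡ 1 mod 5]
  = -1    [(1/5) = 1]
Product: (-1)·(-1) = 1.

1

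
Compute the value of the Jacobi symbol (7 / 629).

-1

(7 / 629)
  = (629 / 7)    [QR: 629 ≡ 1 mod 4, sign kept]
  = (6 / 7)    [629 ≡ 6 mod 7]
  = (3 / 7)    [7 ≡ 7 mod 8 ⇒ (2 / 7) = +1]
  = -(7 / 3)    [QR: both ≡ 3 mod 4, sign flips]
  = -(1 / 3)    [7 ≡ 1 mod 3]
  = -1    [(1 / 3) = 1]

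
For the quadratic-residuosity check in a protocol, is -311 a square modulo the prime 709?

Pull out -1: (-311/709) = (-1/709)·(311/709). Since 709 ≡ 1 (mod 4), (-1/709) = +1. Now have (311/709).
709 ≡ 1 (mod 4), so quadratic reciprocity gives (311/709) = (709/311). Reduce: 709 ≡ 87 (mod 311). Now have (87/311).
Both 87 ≡ 3 and 311 ≡ 3 (mod 4), so reciprocity gives (87/311) = -(311/87). Reduce: 311 ≡ 50 (mod 87). Now have -(50/87).
Factor out 2: 50 = 2·25. Since 87 ≡ 7 (mod 8), (2/87) = +1. Now have -(25/87).
25 ≡ 1 (mod 4), so quadratic reciprocity gives (25/87) = (87/25). Reduce: 87 ≡ 12 (mod 25). Now have -(12/25).
Factor out 2: 12 = 2^2·3. Since 25 ≡ 1 (mod 8), (2/25) = +1, and (2/25)^2 = +1. Now have -(3/25).
25 ≡ 1 (mod 4), so quadratic reciprocity gives (3/25) = (25/3). Reduce: 25 ≡ 1 (mod 3). Now have -(1/3).
(1/3) = 1. Collecting the sign factors: -1.
(-311/709) = -1, and 709 is prime, so -311 is not a quadratic residue mod 709.

no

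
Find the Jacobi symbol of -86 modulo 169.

(-86|169)
  = (83|169)    [-86 ≡ 83 mod 169]
  = (169|83)    [QR: 169 ≡ 1 mod 4, sign kept]
  = (3|83)    [169 ≡ 3 mod 83]
  = -(83|3)    [QR: both ≡ 3 mod 4, sign flips]
  = -(2|3)    [83 ≡ 2 mod 3]
  = (1|3)    [3 ≡ 3 mod 8 ⇒ (2|3) = -1]
  = 1    [(1|3) = 1]

1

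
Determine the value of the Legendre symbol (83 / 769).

(83 / 769)
  = (769 / 83)    [QR: 769 ≡ 1 mod 4, sign kept]
  = (22 / 83)    [769 ≡ 22 mod 83]
  = -(11 / 83)    [83 ≡ 3 mod 8 ⇒ (2 / 83) = -1]
  = (83 / 11)    [QR: both ≡ 3 mod 4, sign flips]
  = (6 / 11)    [83 ≡ 6 mod 11]
  = -(3 / 11)    [11 ≡ 3 mod 8 ⇒ (2 / 11) = -1]
  = (11 / 3)    [QR: both ≡ 3 mod 4, sign flips]
  = (2 / 3)    [11 ≡ 2 mod 3]
  = -(1 / 3)    [3 ≡ 3 mod 8 ⇒ (2 / 3) = -1]
  = -1    [(1 / 3) = 1]

-1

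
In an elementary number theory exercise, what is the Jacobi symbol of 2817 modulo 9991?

1

(2817/9991)
  = (9991/2817)    [QR: 2817 ≡ 1 mod 4, sign kept]
  = (1540/2817)    [9991 ≡ 1540 mod 2817]
  = (385/2817)    [2817 ≡ 1 mod 8 ⇒ (2/2817)^2 = +1]
  = (2817/385)    [QR: 385 ≡ 1 mod 4, sign kept]
  = (122/385)    [2817 ≡ 122 mod 385]
  = (61/385)    [385 ≡ 1 mod 8 ⇒ (2/385) = +1]
  = (385/61)    [QR: 61 ≡ 1 mod 4, sign kept]
  = (19/61)    [385 ≡ 19 mod 61]
  = (61/19)    [QR: 61 ≡ 1 mod 4, sign kept]
  = (4/19)    [61 ≡ 4 mod 19]
  = (1/19)    [19 ≡ 3 mod 8 ⇒ (2/19)^2 = +1]
  = 1    [(1/19) = 1]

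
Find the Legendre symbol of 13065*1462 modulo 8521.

By multiplicativity, (13065·1462 / 8521) = (13065 / 8521)·(1462 / 8521).
First factor (13065 / 8521):
(13065 / 8521)
  = (4544 / 8521)    [13065 ≡ 4544 mod 8521]
  = (71 / 8521)    [8521 ≡ 1 mod 8 ⇒ (2 / 8521)^6 = +1]
  = (8521 / 71)    [QR: 8521 ≡ 1 mod 4, sign kept]
  = (1 / 71)    [8521 ≡ 1 mod 71]
  = 1    [(1 / 71) = 1]
Second factor (1462 / 8521):
(1462 / 8521)
  = (731 / 8521)    [8521 ≡ 1 mod 8 ⇒ (2 / 8521) = +1]
  = (8521 / 731)    [QR: 8521 ≡ 1 mod 4, sign kept]
  = (480 / 731)    [8521 ≡ 480 mod 731]
  = -(15 / 731)    [731 ≡ 3 mod 8 ⇒ (2 / 731)^5 = -1]
  = (731 / 15)    [QR: both ≡ 3 mod 4, sign flips]
  = (11 / 15)    [731 ≡ 11 mod 15]
  = -(15 / 11)    [QR: both ≡ 3 mod 4, sign flips]
  = -(4 / 11)    [15 ≡ 4 mod 11]
  = -(1 / 11)    [11 ≡ 3 mod 8 ⇒ (2 / 11)^2 = +1]
  = -1    [(1 / 11) = 1]
Product: (1)·(-1) = -1.

-1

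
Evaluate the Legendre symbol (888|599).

Reduce the numerator: 888 ≡ 289 (mod 599), so (888|599) = (289|599).
289 ≡ 1 (mod 4), so quadratic reciprocity gives (289|599) = (599|289). Reduce: 599 ≡ 21 (mod 289). Now have (21|289).
21 ≡ 1 (mod 4), so quadratic reciprocity gives (21|289) = (289|21). Reduce: 289 ≡ 16 (mod 21). Now have (16|21).
Factor out 2: 16 = 2^4. Since 21 ≡ 5 (mod 8), (2|21) = -1, and (2|21)^4 = +1. Now have (1|21).
(1|21) = 1. Collecting the sign factors: 1.

1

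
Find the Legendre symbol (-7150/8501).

Reduce the numerator: -7150 ≡ 1351 (mod 8501), so (-7150/8501) = (1351/8501).
8501 ≡ 1 (mod 4), so quadratic reciprocity gives (1351/8501) = (8501/1351). Reduce: 8501 ≡ 395 (mod 1351). Now have (395/1351).
Both 395 ≡ 3 and 1351 ≡ 3 (mod 4), so reciprocity gives (395/1351) = -(1351/395). Reduce: 1351 ≡ 166 (mod 395). Now have -(166/395).
Factor out 2: 166 = 2·83. Since 395 ≡ 3 (mod 8), (2/395) = -1. Now have (83/395).
Both 83 ≡ 3 and 395 ≡ 3 (mod 4), so reciprocity gives (83/395) = -(395/83). Reduce: 395 ≡ 63 (mod 83). Now have -(63/83).
Both 63 ≡ 3 and 83 ≡ 3 (mod 4), so reciprocity gives (63/83) = -(83/63). Reduce: 83 ≡ 20 (mod 63). Now have (20/63).
Factor out 2: 20 = 2^2·5. Since 63 ≡ 7 (mod 8), (2/63) = +1, and (2/63)^2 = +1. Now have (5/63).
5 ≡ 1 (mod 4), so quadratic reciprocity gives (5/63) = (63/5). Reduce: 63 ≡ 3 (mod 5). Now have (3/5).
5 ≡ 1 (mod 4), so quadratic reciprocity gives (3/5) = (5/3). Reduce: 5 ≡ 2 (mod 3). Now have (2/3).
Factor out 2: 2 = 2. Since 3 ≡ 3 (mod 8), (2/3) = -1. Now have -(1/3).
(1/3) = 1. Collecting the sign factors: -1.

-1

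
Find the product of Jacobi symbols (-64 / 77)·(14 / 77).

0

By multiplicativity, (-64·14 / 77) = (-64 / 77)·(14 / 77).
First factor (-64 / 77):
(-64 / 77)
  = (13 / 77)    [-64 ≡ 13 mod 77]
  = (77 / 13)    [QR: 13 ≡ 1 mod 4, sign kept]
  = (12 / 13)    [77 ≡ 12 mod 13]
  = (3 / 13)    [13 ≡ 5 mod 8 ⇒ (2 / 13)^2 = +1]
  = (13 / 3)    [QR: 13 ≡ 1 mod 4, sign kept]
  = (1 / 3)    [13 ≡ 1 mod 3]
  = 1    [(1 / 3) = 1]
Second factor (14 / 77):
(14 / 77)
  = -(7 / 77)    [77 ≡ 5 mod 8 ⇒ (2 / 77) = -1]
  = -(77 / 7)    [QR: 77 ≡ 1 mod 4, sign kept]
  = -(0 / 7)    [77 ≡ 0 mod 7]
  = 0    [numerator 0, gcd > 1]
Product: (1)·(0) = 0.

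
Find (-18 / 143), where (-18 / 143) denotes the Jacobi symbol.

(-18 / 143)
  = -(18 / 143)    [143 ≡ 3 mod 4 ⇒ (-1 / 143) = -1]
  = -(9 / 143)    [143 ≡ 7 mod 8 ⇒ (2 / 143) = +1]
  = -(143 / 9)    [QR: 9 ≡ 1 mod 4, sign kept]
  = -(8 / 9)    [143 ≡ 8 mod 9]
  = -(1 / 9)    [9 ≡ 1 mod 8 ⇒ (2 / 9)^3 = +1]
  = -1    [(1 / 9) = 1]

-1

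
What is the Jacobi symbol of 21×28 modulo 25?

By multiplicativity, (21·28|25) = (21|25)·(28|25).
First factor (21|25):
(21|25)
  = (25|21)    [QR: 21 ≡ 1 mod 4, sign kept]
  = (4|21)    [25 ≡ 4 mod 21]
  = (1|21)    [21 ≡ 5 mod 8 ⇒ (2|21)^2 = +1]
  = 1    [(1|21) = 1]
Second factor (28|25):
(28|25)
  = (3|25)    [28 ≡ 3 mod 25]
  = (25|3)    [QR: 25 ≡ 1 mod 4, sign kept]
  = (1|3)    [25 ≡ 1 mod 3]
  = 1    [(1|3) = 1]
Product: (1)·(1) = 1.

1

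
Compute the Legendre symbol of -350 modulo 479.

(-350 / 479)
  = (129 / 479)    [-350 ≡ 129 mod 479]
  = (479 / 129)    [QR: 129 ≡ 1 mod 4, sign kept]
  = (92 / 129)    [479 ≡ 92 mod 129]
  = (23 / 129)    [129 ≡ 1 mod 8 ⇒ (2 / 129)^2 = +1]
  = (129 / 23)    [QR: 129 ≡ 1 mod 4, sign kept]
  = (14 / 23)    [129 ≡ 14 mod 23]
  = (7 / 23)    [23 ≡ 7 mod 8 ⇒ (2 / 23) = +1]
  = -(23 / 7)    [QR: both ≡ 3 mod 4, sign flips]
  = -(2 / 7)    [23 ≡ 2 mod 7]
  = -(1 / 7)    [7 ≡ 7 mod 8 ⇒ (2 / 7) = +1]
  = -1    [(1 / 7) = 1]

-1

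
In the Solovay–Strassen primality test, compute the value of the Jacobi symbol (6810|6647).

1

Reduce the numerator: 6810 ≡ 163 (mod 6647), so (6810|6647) = (163|6647).
Both 163 ≡ 3 and 6647 ≡ 3 (mod 4), so reciprocity gives (163|6647) = -(6647|163). Reduce: 6647 ≡ 127 (mod 163). Now have -(127|163).
Both 127 ≡ 3 and 163 ≡ 3 (mod 4), so reciprocity gives (127|163) = -(163|127). Reduce: 163 ≡ 36 (mod 127). Now have (36|127).
Factor out 2: 36 = 2^2·9. Since 127 ≡ 7 (mod 8), (2|127) = +1, and (2|127)^2 = +1. Now have (9|127).
9 ≡ 1 (mod 4), so quadratic reciprocity gives (9|127) = (127|9). Reduce: 127 ≡ 1 (mod 9). Now have (1|9).
(1|9) = 1. Collecting the sign factors: 1.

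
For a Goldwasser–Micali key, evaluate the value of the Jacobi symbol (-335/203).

(-335/203)
  = (71/203)    [-335 ≡ 71 mod 203]
  = -(203/71)    [QR: both ≡ 3 mod 4, sign flips]
  = -(61/71)    [203 ≡ 61 mod 71]
  = -(71/61)    [QR: 61 ≡ 1 mod 4, sign kept]
  = -(10/61)    [71 ≡ 10 mod 61]
  = (5/61)    [61 ≡ 5 mod 8 ⇒ (2/61) = -1]
  = (61/5)    [QR: 5 ≡ 1 mod 4, sign kept]
  = (1/5)    [61 ≡ 1 mod 5]
  = 1    [(1/5) = 1]

1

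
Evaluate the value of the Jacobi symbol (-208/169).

0

Pull out -1: (-208/169) = (-1/169)·(208/169). Since 169 ≡ 1 (mod 4), (-1/169) = +1. Now have (208/169).
Reduce the numerator: 208 ≡ 39 (mod 169), so (208/169) = (39/169).
169 ≡ 1 (mod 4), so quadratic reciprocity gives (39/169) = (169/39). Reduce: 169 ≡ 13 (mod 39). Now have (13/39).
13 ≡ 1 (mod 4), so quadratic reciprocity gives (13/39) = (39/13). Reduce: 39 ≡ 0 (mod 13). Now have (0/13).
The numerator is now 0 with denominator 13 > 1: the symbol is 0.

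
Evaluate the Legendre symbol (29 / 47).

-1

29 ≡ 1 (mod 4), so quadratic reciprocity gives (29 / 47) = (47 / 29). Reduce: 47 ≡ 18 (mod 29). Now have (18 / 29).
Factor out 2: 18 = 2·9. Since 29 ≡ 5 (mod 8), (2 / 29) = -1. Now have -(9 / 29).
9 ≡ 1 (mod 4), so quadratic reciprocity gives (9 / 29) = (29 / 9). Reduce: 29 ≡ 2 (mod 9). Now have -(2 / 9).
Factor out 2: 2 = 2. Since 9 ≡ 1 (mod 8), (2 / 9) = +1. Now have -(1 / 9).
(1 / 9) = 1. Collecting the sign factors: -1.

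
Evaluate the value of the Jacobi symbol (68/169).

1

Factor out 2: 68 = 2^2·17. Since 169 ≡ 1 (mod 8), (2/169) = +1, and (2/169)^2 = +1. Now have (17/169).
17 ≡ 1 (mod 4), so quadratic reciprocity gives (17/169) = (169/17). Reduce: 169 ≡ 16 (mod 17). Now have (16/17).
Factor out 2: 16 = 2^4. Since 17 ≡ 1 (mod 8), (2/17) = +1, and (2/17)^4 = +1. Now have (1/17).
(1/17) = 1. Collecting the sign factors: 1.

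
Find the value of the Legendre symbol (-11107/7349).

-1

Reduce the numerator: -11107 ≡ 3591 (mod 7349), so (-11107/7349) = (3591/7349).
7349 ≡ 1 (mod 4), so quadratic reciprocity gives (3591/7349) = (7349/3591). Reduce: 7349 ≡ 167 (mod 3591). Now have (167/3591).
Both 167 ≡ 3 and 3591 ≡ 3 (mod 4), so reciprocity gives (167/3591) = -(3591/167). Reduce: 3591 ≡ 84 (mod 167). Now have -(84/167).
Factor out 2: 84 = 2^2·21. Since 167 ≡ 7 (mod 8), (2/167) = +1, and (2/167)^2 = +1. Now have -(21/167).
21 ≡ 1 (mod 4), so quadratic reciprocity gives (21/167) = (167/21). Reduce: 167 ≡ 20 (mod 21). Now have -(20/21).
Factor out 2: 20 = 2^2·5. Since 21 ≡ 5 (mod 8), (2/21) = -1, and (2/21)^2 = +1. Now have -(5/21).
5 ≡ 1 (mod 4), so quadratic reciprocity gives (5/21) = (21/5). Reduce: 21 ≡ 1 (mod 5). Now have -(1/5).
(1/5) = 1. Collecting the sign factors: -1.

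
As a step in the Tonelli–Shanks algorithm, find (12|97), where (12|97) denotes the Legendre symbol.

(12|97)
  = (3|97)    [97 ≡ 1 mod 8 ⇒ (2|97)^2 = +1]
  = (97|3)    [QR: 97 ≡ 1 mod 4, sign kept]
  = (1|3)    [97 ≡ 1 mod 3]
  = 1    [(1|3) = 1]

1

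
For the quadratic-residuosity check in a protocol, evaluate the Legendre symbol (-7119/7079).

-1

Pull out -1: (-7119/7079) = (-1/7079)·(7119/7079). Since 7079 ≡ 3 (mod 4), (-1/7079) = -1. Now have -(7119/7079).
Reduce the numerator: 7119 ≡ 40 (mod 7079), so (7119/7079) = (40/7079).
Factor out 2: 40 = 2^3·5. Since 7079 ≡ 7 (mod 8), (2/7079) = +1, and (2/7079)^3 = +1. Now have -(5/7079).
5 ≡ 1 (mod 4), so quadratic reciprocity gives (5/7079) = (7079/5). Reduce: 7079 ≡ 4 (mod 5). Now have -(4/5).
Factor out 2: 4 = 2^2. Since 5 ≡ 5 (mod 8), (2/5) = -1, and (2/5)^2 = +1. Now have -(1/5).
(1/5) = 1. Collecting the sign factors: -1.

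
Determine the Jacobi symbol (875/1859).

Both 875 ≡ 3 and 1859 ≡ 3 (mod 4), so reciprocity gives (875/1859) = -(1859/875). Reduce: 1859 ≡ 109 (mod 875). Now have -(109/875).
109 ≡ 1 (mod 4), so quadratic reciprocity gives (109/875) = (875/109). Reduce: 875 ≡ 3 (mod 109). Now have -(3/109).
109 ≡ 1 (mod 4), so quadratic reciprocity gives (3/109) = (109/3). Reduce: 109 ≡ 1 (mod 3). Now have -(1/3).
(1/3) = 1. Collecting the sign factors: -1.

-1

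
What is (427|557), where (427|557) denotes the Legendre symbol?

(427|557)
  = (557|427)    [QR: 557 ≡ 1 mod 4, sign kept]
  = (130|427)    [557 ≡ 130 mod 427]
  = -(65|427)    [427 ≡ 3 mod 8 ⇒ (2|427) = -1]
  = -(427|65)    [QR: 65 ≡ 1 mod 4, sign kept]
  = -(37|65)    [427 ≡ 37 mod 65]
  = -(65|37)    [QR: 37 ≡ 1 mod 4, sign kept]
  = -(28|37)    [65 ≡ 28 mod 37]
  = -(7|37)    [37 ≡ 5 mod 8 ⇒ (2|37)^2 = +1]
  = -(37|7)    [QR: 37 ≡ 1 mod 4, sign kept]
  = -(2|7)    [37 ≡ 2 mod 7]
  = -(1|7)    [7 ≡ 7 mod 8 ⇒ (2|7) = +1]
  = -1    [(1|7) = 1]

-1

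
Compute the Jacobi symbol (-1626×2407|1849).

1

By multiplicativity, (-1626·2407|1849) = (-1626|1849)·(2407|1849).
First factor (-1626|1849):
(-1626|1849)
  = (223|1849)    [-1626 ≡ 223 mod 1849]
  = (1849|223)    [QR: 1849 ≡ 1 mod 4, sign kept]
  = (65|223)    [1849 ≡ 65 mod 223]
  = (223|65)    [QR: 65 ≡ 1 mod 4, sign kept]
  = (28|65)    [223 ≡ 28 mod 65]
  = (7|65)    [65 ≡ 1 mod 8 ⇒ (2|65)^2 = +1]
  = (65|7)    [QR: 65 ≡ 1 mod 4, sign kept]
  = (2|7)    [65 ≡ 2 mod 7]
  = (1|7)    [7 ≡ 7 mod 8 ⇒ (2|7) = +1]
  = 1    [(1|7) = 1]
Second factor (2407|1849):
(2407|1849)
  = (558|1849)    [2407 ≡ 558 mod 1849]
  = (279|1849)    [1849 ≡ 1 mod 8 ⇒ (2|1849) = +1]
  = (1849|279)    [QR: 1849 ≡ 1 mod 4, sign kept]
  = (175|279)    [1849 ≡ 175 mod 279]
  = -(279|175)    [QR: both ≡ 3 mod 4, sign flips]
  = -(104|175)    [279 ≡ 104 mod 175]
  = -(13|175)    [175 ≡ 7 mod 8 ⇒ (2|175)^3 = +1]
  = -(175|13)    [QR: 13 ≡ 1 mod 4, sign kept]
  = -(6|13)    [175 ≡ 6 mod 13]
  = (3|13)    [13 ≡ 5 mod 8 ⇒ (2|13) = -1]
  = (13|3)    [QR: 13 ≡ 1 mod 4, sign kept]
  = (1|3)    [13 ≡ 1 mod 3]
  = 1    [(1|3) = 1]
Product: (1)·(1) = 1.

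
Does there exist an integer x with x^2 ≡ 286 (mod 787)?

Factor out 2: 286 = 2·143. Since 787 ≡ 3 (mod 8), (2/787) = -1. Now have -(143/787).
Both 143 ≡ 3 and 787 ≡ 3 (mod 4), so reciprocity gives (143/787) = -(787/143). Reduce: 787 ≡ 72 (mod 143). Now have (72/143).
Factor out 2: 72 = 2^3·9. Since 143 ≡ 7 (mod 8), (2/143) = +1, and (2/143)^3 = +1. Now have (9/143).
9 ≡ 1 (mod 4), so quadratic reciprocity gives (9/143) = (143/9). Reduce: 143 ≡ 8 (mod 9). Now have (8/9).
Factor out 2: 8 = 2^3. Since 9 ≡ 1 (mod 8), (2/9) = +1, and (2/9)^3 = +1. Now have (1/9).
(1/9) = 1. Collecting the sign factors: 1.
(286/787) = 1, and 787 is prime, so 286 is a quadratic residue mod 787.

yes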